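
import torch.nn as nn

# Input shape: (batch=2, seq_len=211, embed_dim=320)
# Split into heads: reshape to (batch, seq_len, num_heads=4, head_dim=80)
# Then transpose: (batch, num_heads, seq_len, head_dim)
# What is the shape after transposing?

Input shape: (2, 211, 320)
  -> after reshape: (2, 211, 4, 80)
Output shape: (2, 4, 211, 80)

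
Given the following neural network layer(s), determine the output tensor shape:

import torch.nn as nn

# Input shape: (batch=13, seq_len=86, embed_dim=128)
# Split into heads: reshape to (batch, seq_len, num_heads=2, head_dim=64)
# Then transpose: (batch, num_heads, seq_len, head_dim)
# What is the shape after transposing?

Input shape: (13, 86, 128)
  -> after reshape: (13, 86, 2, 64)
Output shape: (13, 2, 86, 64)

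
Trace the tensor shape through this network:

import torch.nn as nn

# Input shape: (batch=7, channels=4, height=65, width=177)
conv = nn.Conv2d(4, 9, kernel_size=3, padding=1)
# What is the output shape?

Input shape: (7, 4, 65, 177)
Output shape: (7, 9, 65, 177)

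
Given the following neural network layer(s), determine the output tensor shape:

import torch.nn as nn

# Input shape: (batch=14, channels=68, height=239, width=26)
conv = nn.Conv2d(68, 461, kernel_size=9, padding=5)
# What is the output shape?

Input shape: (14, 68, 239, 26)
Output shape: (14, 461, 241, 28)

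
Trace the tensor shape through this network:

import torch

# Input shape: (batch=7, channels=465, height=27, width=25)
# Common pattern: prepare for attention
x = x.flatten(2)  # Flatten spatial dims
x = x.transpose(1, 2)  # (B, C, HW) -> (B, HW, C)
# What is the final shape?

Input shape: (7, 465, 27, 25)
  -> after flatten(2): (7, 465, 675)
Output shape: (7, 675, 465)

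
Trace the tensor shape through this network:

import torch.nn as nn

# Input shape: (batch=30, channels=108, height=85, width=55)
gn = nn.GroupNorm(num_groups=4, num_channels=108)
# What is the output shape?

Input shape: (30, 108, 85, 55)
Output shape: (30, 108, 85, 55)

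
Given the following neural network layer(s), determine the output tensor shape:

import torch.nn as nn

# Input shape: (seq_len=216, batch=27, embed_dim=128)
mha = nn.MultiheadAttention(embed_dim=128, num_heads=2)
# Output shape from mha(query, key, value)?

Input shape: (216, 27, 128)
Output shape: (216, 27, 128)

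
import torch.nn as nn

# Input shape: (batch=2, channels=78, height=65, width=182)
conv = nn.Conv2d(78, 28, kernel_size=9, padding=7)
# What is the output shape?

Input shape: (2, 78, 65, 182)
Output shape: (2, 28, 71, 188)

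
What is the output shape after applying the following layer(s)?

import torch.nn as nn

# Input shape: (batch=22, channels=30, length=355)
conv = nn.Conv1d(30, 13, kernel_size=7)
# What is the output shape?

Input shape: (22, 30, 355)
Output shape: (22, 13, 349)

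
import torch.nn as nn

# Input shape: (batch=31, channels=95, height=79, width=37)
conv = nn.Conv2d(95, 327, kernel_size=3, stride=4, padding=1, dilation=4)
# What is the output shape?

Input shape: (31, 95, 79, 37)
Output shape: (31, 327, 19, 8)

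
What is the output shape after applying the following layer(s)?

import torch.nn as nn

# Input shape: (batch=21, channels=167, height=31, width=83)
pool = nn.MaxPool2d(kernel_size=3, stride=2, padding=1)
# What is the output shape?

Input shape: (21, 167, 31, 83)
Output shape: (21, 167, 16, 42)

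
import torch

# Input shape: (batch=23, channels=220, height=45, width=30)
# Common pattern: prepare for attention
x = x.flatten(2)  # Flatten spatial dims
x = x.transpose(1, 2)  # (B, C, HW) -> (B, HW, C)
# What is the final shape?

Input shape: (23, 220, 45, 30)
  -> after flatten(2): (23, 220, 1350)
Output shape: (23, 1350, 220)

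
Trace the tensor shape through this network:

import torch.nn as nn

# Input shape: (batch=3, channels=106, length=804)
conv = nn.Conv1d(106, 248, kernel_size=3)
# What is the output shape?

Input shape: (3, 106, 804)
Output shape: (3, 248, 802)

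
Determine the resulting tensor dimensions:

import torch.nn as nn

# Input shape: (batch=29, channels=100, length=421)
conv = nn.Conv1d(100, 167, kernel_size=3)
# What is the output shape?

Input shape: (29, 100, 421)
Output shape: (29, 167, 419)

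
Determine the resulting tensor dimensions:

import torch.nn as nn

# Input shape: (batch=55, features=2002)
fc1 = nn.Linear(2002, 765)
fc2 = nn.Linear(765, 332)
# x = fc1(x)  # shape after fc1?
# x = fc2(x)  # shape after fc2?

Input shape: (55, 2002)
  -> after fc1: (55, 765)
Output shape: (55, 332)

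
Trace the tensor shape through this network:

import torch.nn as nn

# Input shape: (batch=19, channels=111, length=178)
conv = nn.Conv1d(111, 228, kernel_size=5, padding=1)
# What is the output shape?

Input shape: (19, 111, 178)
Output shape: (19, 228, 176)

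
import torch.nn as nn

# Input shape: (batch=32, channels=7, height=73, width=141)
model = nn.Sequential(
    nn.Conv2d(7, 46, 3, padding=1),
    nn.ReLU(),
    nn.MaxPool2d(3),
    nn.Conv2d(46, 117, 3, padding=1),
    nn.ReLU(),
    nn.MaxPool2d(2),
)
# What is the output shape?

Input shape: (32, 7, 73, 141)
  -> after first Conv2d: (32, 46, 73, 141)
  -> after first MaxPool2d: (32, 46, 24, 47)
  -> after second Conv2d: (32, 117, 24, 47)
Output shape: (32, 117, 12, 23)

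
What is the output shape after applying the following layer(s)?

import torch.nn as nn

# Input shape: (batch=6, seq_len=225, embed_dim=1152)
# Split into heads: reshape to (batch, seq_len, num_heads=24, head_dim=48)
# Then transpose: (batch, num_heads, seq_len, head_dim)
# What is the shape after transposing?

Input shape: (6, 225, 1152)
  -> after reshape: (6, 225, 24, 48)
Output shape: (6, 24, 225, 48)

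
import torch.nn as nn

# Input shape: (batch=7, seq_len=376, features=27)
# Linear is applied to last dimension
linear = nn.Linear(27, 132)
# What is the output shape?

Input shape: (7, 376, 27)
Output shape: (7, 376, 132)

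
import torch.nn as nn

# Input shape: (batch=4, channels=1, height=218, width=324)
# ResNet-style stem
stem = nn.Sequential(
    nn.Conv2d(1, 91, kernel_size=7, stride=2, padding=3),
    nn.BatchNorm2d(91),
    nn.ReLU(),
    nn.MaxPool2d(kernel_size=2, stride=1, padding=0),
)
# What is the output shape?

Input shape: (4, 1, 218, 324)
  -> after Conv2d 7x7 stride=2: (4, 91, 109, 162)
Output shape: (4, 91, 108, 161)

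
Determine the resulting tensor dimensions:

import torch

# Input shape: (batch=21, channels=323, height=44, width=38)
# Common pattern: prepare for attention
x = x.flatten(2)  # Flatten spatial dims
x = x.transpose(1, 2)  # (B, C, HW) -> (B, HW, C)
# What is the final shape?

Input shape: (21, 323, 44, 38)
  -> after flatten(2): (21, 323, 1672)
Output shape: (21, 1672, 323)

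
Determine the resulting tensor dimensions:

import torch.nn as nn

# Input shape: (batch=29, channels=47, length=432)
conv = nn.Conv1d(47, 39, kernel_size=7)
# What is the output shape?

Input shape: (29, 47, 432)
Output shape: (29, 39, 426)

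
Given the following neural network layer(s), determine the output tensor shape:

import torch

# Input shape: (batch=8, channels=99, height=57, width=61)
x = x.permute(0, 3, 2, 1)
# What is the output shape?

Input shape: (8, 99, 57, 61)
Output shape: (8, 61, 57, 99)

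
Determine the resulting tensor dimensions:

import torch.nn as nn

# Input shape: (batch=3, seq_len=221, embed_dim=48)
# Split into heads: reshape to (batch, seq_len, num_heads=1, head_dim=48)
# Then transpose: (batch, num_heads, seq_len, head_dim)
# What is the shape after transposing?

Input shape: (3, 221, 48)
  -> after reshape: (3, 221, 1, 48)
Output shape: (3, 1, 221, 48)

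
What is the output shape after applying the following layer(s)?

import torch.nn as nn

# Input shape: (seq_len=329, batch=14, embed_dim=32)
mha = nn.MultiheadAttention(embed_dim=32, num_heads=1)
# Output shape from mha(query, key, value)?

Input shape: (329, 14, 32)
Output shape: (329, 14, 32)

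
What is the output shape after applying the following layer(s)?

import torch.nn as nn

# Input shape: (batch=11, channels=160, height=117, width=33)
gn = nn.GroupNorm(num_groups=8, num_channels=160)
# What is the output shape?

Input shape: (11, 160, 117, 33)
Output shape: (11, 160, 117, 33)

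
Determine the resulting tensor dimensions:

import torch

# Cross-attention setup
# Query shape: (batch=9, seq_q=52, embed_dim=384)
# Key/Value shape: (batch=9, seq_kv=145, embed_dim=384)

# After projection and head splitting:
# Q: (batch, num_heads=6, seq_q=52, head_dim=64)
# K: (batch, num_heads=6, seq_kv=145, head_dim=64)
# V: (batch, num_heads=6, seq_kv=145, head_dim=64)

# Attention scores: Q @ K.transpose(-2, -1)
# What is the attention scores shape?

Input shape: (9, 52, 384)
Output shape: (9, 6, 52, 145)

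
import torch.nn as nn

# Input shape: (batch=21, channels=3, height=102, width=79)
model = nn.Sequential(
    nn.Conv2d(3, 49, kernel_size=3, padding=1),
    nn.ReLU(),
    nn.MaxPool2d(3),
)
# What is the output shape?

Input shape: (21, 3, 102, 79)
  -> after Conv2d: (21, 49, 102, 79)
  -> after ReLU: (21, 49, 102, 79)
Output shape: (21, 49, 34, 26)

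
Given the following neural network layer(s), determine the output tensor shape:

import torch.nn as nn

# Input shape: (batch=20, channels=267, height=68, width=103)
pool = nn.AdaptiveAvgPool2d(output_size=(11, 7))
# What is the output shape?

Input shape: (20, 267, 68, 103)
Output shape: (20, 267, 11, 7)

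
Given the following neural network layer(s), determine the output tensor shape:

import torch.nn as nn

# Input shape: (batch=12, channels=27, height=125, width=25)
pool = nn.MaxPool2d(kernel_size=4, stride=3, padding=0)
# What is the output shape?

Input shape: (12, 27, 125, 25)
Output shape: (12, 27, 41, 8)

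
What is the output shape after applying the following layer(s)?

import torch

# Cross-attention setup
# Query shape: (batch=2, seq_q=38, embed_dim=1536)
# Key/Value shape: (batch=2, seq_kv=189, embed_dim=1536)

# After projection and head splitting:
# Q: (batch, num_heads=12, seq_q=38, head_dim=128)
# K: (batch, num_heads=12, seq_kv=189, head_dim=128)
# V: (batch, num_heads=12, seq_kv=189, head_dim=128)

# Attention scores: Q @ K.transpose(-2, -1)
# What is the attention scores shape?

Input shape: (2, 38, 1536)
Output shape: (2, 12, 38, 189)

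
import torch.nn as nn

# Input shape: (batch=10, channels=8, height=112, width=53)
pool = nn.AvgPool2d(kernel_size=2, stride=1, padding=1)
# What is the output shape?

Input shape: (10, 8, 112, 53)
Output shape: (10, 8, 113, 54)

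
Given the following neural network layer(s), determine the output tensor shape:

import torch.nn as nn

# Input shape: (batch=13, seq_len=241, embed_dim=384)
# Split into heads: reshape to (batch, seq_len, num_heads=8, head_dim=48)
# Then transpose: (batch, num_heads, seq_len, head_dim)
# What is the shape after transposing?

Input shape: (13, 241, 384)
  -> after reshape: (13, 241, 8, 48)
Output shape: (13, 8, 241, 48)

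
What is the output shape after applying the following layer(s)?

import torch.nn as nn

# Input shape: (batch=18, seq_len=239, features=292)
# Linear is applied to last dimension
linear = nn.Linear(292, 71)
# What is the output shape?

Input shape: (18, 239, 292)
Output shape: (18, 239, 71)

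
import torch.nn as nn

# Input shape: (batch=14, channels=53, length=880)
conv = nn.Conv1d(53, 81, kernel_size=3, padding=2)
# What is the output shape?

Input shape: (14, 53, 880)
Output shape: (14, 81, 882)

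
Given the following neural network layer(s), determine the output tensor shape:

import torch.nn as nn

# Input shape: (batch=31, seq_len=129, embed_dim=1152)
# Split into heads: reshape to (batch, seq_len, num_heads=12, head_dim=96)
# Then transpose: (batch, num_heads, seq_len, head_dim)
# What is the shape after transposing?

Input shape: (31, 129, 1152)
  -> after reshape: (31, 129, 12, 96)
Output shape: (31, 12, 129, 96)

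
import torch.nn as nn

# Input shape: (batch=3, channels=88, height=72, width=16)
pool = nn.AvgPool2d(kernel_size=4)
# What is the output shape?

Input shape: (3, 88, 72, 16)
Output shape: (3, 88, 18, 4)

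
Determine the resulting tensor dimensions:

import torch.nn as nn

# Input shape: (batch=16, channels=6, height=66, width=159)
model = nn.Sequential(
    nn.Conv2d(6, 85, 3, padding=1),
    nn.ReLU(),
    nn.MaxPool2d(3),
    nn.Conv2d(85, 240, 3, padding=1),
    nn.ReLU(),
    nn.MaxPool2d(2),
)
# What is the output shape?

Input shape: (16, 6, 66, 159)
  -> after first Conv2d: (16, 85, 66, 159)
  -> after first MaxPool2d: (16, 85, 22, 53)
  -> after second Conv2d: (16, 240, 22, 53)
Output shape: (16, 240, 11, 26)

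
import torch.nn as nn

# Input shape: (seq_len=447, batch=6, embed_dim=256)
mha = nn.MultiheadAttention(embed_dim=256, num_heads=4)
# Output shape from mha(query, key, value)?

Input shape: (447, 6, 256)
Output shape: (447, 6, 256)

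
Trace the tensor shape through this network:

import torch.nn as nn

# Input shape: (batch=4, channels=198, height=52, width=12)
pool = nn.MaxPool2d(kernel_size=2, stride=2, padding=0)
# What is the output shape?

Input shape: (4, 198, 52, 12)
Output shape: (4, 198, 26, 6)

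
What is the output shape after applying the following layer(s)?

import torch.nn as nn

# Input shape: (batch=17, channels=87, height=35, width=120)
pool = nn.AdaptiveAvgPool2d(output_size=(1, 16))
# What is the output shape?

Input shape: (17, 87, 35, 120)
Output shape: (17, 87, 1, 16)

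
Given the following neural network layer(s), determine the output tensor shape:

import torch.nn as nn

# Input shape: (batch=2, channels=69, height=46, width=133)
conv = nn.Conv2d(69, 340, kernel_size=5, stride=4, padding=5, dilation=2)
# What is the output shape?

Input shape: (2, 69, 46, 133)
Output shape: (2, 340, 12, 34)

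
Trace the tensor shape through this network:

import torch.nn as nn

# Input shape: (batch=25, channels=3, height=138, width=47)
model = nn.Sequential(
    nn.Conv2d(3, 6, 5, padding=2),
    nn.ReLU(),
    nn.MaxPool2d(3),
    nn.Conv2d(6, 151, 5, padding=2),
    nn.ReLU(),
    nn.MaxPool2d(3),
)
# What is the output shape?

Input shape: (25, 3, 138, 47)
  -> after first Conv2d: (25, 6, 138, 47)
  -> after first MaxPool2d: (25, 6, 46, 15)
  -> after second Conv2d: (25, 151, 46, 15)
Output shape: (25, 151, 15, 5)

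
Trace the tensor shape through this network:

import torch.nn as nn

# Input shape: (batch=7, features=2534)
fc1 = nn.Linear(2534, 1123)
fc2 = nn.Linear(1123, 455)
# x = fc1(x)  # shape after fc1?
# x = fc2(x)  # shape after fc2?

Input shape: (7, 2534)
  -> after fc1: (7, 1123)
Output shape: (7, 455)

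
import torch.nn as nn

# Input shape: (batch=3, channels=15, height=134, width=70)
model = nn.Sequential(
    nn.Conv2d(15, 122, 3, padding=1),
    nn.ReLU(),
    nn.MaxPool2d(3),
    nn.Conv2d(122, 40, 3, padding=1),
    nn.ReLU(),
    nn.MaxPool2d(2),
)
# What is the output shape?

Input shape: (3, 15, 134, 70)
  -> after first Conv2d: (3, 122, 134, 70)
  -> after first MaxPool2d: (3, 122, 44, 23)
  -> after second Conv2d: (3, 40, 44, 23)
Output shape: (3, 40, 22, 11)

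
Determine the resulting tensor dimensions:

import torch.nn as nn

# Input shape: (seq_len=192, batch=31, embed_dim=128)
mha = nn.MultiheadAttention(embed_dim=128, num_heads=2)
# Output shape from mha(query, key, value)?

Input shape: (192, 31, 128)
Output shape: (192, 31, 128)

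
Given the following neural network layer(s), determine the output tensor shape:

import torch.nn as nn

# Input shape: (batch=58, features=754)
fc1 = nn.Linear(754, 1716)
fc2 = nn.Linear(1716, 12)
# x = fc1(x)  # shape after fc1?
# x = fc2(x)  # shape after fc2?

Input shape: (58, 754)
  -> after fc1: (58, 1716)
Output shape: (58, 12)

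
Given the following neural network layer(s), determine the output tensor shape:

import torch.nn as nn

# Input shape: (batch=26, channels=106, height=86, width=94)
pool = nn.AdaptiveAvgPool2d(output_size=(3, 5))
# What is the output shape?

Input shape: (26, 106, 86, 94)
Output shape: (26, 106, 3, 5)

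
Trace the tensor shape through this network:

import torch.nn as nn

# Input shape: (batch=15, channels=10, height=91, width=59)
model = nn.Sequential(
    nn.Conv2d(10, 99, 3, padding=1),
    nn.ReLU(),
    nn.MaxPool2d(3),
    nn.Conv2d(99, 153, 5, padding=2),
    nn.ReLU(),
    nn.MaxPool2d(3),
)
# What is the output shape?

Input shape: (15, 10, 91, 59)
  -> after first Conv2d: (15, 99, 91, 59)
  -> after first MaxPool2d: (15, 99, 30, 19)
  -> after second Conv2d: (15, 153, 30, 19)
Output shape: (15, 153, 10, 6)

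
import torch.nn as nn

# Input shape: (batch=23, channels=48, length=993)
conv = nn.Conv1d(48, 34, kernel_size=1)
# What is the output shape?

Input shape: (23, 48, 993)
Output shape: (23, 34, 993)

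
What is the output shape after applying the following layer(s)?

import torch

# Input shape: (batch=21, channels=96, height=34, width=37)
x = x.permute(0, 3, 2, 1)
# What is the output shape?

Input shape: (21, 96, 34, 37)
Output shape: (21, 37, 34, 96)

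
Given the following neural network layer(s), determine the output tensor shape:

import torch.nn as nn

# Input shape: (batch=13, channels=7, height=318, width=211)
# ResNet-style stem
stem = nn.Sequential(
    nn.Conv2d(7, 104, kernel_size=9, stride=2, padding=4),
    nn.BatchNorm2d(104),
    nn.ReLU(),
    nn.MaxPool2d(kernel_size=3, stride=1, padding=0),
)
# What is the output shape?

Input shape: (13, 7, 318, 211)
  -> after Conv2d 9x9 stride=2: (13, 104, 159, 106)
Output shape: (13, 104, 157, 104)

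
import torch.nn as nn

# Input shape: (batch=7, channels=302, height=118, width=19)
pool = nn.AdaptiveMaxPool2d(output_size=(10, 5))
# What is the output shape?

Input shape: (7, 302, 118, 19)
Output shape: (7, 302, 10, 5)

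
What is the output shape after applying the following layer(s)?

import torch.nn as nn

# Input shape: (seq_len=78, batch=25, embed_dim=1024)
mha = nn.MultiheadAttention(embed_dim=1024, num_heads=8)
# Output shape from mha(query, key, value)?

Input shape: (78, 25, 1024)
Output shape: (78, 25, 1024)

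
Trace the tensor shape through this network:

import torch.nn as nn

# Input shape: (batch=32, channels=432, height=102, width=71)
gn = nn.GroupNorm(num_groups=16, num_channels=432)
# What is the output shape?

Input shape: (32, 432, 102, 71)
Output shape: (32, 432, 102, 71)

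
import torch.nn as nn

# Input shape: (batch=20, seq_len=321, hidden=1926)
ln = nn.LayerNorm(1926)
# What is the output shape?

Input shape: (20, 321, 1926)
Output shape: (20, 321, 1926)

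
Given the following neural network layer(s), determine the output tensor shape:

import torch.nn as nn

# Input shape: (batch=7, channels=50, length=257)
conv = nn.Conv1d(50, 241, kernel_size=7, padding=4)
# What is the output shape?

Input shape: (7, 50, 257)
Output shape: (7, 241, 259)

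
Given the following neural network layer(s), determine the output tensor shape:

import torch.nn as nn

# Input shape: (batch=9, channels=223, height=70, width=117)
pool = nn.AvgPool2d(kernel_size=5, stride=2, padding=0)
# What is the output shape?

Input shape: (9, 223, 70, 117)
Output shape: (9, 223, 33, 57)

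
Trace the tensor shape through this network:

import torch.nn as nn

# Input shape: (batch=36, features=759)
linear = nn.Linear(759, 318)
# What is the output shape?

Input shape: (36, 759)
Output shape: (36, 318)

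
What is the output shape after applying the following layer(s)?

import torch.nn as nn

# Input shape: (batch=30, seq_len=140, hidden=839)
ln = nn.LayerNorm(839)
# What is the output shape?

Input shape: (30, 140, 839)
Output shape: (30, 140, 839)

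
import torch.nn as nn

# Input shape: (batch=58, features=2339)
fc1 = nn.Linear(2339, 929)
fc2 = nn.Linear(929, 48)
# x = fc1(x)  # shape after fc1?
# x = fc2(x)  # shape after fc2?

Input shape: (58, 2339)
  -> after fc1: (58, 929)
Output shape: (58, 48)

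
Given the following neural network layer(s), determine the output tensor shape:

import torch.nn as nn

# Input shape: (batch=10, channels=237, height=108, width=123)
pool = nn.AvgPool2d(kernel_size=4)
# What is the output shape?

Input shape: (10, 237, 108, 123)
Output shape: (10, 237, 27, 30)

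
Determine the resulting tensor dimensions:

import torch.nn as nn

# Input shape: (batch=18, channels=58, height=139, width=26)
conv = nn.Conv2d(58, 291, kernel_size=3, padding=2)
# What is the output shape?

Input shape: (18, 58, 139, 26)
Output shape: (18, 291, 141, 28)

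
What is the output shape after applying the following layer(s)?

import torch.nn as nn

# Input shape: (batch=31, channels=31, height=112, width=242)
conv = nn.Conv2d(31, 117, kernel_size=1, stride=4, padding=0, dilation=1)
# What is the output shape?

Input shape: (31, 31, 112, 242)
Output shape: (31, 117, 28, 61)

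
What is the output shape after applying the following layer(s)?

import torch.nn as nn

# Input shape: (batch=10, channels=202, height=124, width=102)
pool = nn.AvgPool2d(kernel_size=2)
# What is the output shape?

Input shape: (10, 202, 124, 102)
Output shape: (10, 202, 62, 51)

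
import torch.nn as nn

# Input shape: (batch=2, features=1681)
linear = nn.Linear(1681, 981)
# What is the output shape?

Input shape: (2, 1681)
Output shape: (2, 981)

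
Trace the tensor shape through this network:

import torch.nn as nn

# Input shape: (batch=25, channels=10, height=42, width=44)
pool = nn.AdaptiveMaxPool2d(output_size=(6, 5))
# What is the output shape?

Input shape: (25, 10, 42, 44)
Output shape: (25, 10, 6, 5)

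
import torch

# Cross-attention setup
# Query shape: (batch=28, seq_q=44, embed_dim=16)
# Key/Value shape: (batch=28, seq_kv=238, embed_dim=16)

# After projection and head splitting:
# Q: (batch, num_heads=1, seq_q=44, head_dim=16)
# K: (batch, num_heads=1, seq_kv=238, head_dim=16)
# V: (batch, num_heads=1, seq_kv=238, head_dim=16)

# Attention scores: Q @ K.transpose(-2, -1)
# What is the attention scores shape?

Input shape: (28, 44, 16)
Output shape: (28, 1, 44, 238)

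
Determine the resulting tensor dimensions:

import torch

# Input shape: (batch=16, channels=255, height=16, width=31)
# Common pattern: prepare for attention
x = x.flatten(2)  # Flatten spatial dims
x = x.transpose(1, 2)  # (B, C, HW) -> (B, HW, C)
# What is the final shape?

Input shape: (16, 255, 16, 31)
  -> after flatten(2): (16, 255, 496)
Output shape: (16, 496, 255)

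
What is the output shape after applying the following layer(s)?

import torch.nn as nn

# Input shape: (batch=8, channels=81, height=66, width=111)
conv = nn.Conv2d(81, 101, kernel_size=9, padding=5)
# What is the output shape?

Input shape: (8, 81, 66, 111)
Output shape: (8, 101, 68, 113)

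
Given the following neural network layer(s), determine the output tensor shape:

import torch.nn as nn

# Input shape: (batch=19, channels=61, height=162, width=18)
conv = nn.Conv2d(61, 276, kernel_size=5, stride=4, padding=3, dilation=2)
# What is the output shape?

Input shape: (19, 61, 162, 18)
Output shape: (19, 276, 40, 4)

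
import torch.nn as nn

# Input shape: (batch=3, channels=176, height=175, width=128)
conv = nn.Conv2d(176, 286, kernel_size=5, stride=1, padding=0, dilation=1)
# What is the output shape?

Input shape: (3, 176, 175, 128)
Output shape: (3, 286, 171, 124)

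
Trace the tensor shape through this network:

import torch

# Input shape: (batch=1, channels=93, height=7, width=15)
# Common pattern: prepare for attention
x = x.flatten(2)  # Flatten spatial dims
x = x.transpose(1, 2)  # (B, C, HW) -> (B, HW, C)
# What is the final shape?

Input shape: (1, 93, 7, 15)
  -> after flatten(2): (1, 93, 105)
Output shape: (1, 105, 93)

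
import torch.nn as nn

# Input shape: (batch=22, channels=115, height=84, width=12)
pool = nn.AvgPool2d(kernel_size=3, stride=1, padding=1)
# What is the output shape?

Input shape: (22, 115, 84, 12)
Output shape: (22, 115, 84, 12)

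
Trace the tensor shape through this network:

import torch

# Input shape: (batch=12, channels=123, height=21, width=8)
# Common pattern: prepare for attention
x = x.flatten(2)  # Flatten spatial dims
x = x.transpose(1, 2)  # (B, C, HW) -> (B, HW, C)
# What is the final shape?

Input shape: (12, 123, 21, 8)
  -> after flatten(2): (12, 123, 168)
Output shape: (12, 168, 123)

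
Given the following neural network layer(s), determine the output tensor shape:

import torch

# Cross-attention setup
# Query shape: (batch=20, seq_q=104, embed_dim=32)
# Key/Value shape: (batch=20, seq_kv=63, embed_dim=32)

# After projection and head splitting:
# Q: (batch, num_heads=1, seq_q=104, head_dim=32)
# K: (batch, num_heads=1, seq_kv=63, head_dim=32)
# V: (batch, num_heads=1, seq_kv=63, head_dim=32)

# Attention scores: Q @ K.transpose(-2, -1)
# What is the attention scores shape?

Input shape: (20, 104, 32)
Output shape: (20, 1, 104, 63)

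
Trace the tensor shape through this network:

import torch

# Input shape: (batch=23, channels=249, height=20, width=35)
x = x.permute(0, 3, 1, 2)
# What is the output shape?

Input shape: (23, 249, 20, 35)
Output shape: (23, 35, 249, 20)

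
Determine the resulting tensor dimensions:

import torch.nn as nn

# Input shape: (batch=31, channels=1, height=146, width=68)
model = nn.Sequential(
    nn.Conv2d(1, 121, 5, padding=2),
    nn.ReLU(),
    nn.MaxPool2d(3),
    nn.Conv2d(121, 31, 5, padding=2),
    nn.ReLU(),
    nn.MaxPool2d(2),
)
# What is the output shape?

Input shape: (31, 1, 146, 68)
  -> after first Conv2d: (31, 121, 146, 68)
  -> after first MaxPool2d: (31, 121, 48, 22)
  -> after second Conv2d: (31, 31, 48, 22)
Output shape: (31, 31, 24, 11)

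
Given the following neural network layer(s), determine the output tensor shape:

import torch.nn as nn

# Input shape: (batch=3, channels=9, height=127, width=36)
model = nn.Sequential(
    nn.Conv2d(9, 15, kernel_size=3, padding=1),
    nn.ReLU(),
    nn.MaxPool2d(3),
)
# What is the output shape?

Input shape: (3, 9, 127, 36)
  -> after Conv2d: (3, 15, 127, 36)
  -> after ReLU: (3, 15, 127, 36)
Output shape: (3, 15, 42, 12)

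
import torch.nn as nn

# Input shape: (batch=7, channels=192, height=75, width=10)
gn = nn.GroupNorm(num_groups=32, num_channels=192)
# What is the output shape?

Input shape: (7, 192, 75, 10)
Output shape: (7, 192, 75, 10)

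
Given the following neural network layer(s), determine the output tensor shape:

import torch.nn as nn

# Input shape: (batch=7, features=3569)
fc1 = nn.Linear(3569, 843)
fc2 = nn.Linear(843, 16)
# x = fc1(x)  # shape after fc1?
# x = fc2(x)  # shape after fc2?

Input shape: (7, 3569)
  -> after fc1: (7, 843)
Output shape: (7, 16)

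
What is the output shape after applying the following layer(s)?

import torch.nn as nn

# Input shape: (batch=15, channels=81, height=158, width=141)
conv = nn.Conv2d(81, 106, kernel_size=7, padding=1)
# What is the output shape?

Input shape: (15, 81, 158, 141)
Output shape: (15, 106, 154, 137)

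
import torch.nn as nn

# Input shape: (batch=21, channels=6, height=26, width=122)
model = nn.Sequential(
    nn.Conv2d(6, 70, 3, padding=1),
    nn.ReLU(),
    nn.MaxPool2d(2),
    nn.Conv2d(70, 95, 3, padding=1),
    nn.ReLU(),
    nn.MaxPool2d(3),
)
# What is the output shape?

Input shape: (21, 6, 26, 122)
  -> after first Conv2d: (21, 70, 26, 122)
  -> after first MaxPool2d: (21, 70, 13, 61)
  -> after second Conv2d: (21, 95, 13, 61)
Output shape: (21, 95, 4, 20)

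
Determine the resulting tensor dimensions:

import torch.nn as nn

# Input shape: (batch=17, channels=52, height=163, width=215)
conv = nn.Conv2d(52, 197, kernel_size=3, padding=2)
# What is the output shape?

Input shape: (17, 52, 163, 215)
Output shape: (17, 197, 165, 217)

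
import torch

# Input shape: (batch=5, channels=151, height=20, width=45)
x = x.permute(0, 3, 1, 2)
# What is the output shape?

Input shape: (5, 151, 20, 45)
Output shape: (5, 45, 151, 20)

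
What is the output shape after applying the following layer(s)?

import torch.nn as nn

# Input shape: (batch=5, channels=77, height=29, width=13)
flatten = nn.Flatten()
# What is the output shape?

Input shape: (5, 77, 29, 13)
Output shape: (5, 29029)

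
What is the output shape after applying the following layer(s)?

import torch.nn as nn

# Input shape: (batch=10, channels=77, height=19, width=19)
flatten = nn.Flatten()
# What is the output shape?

Input shape: (10, 77, 19, 19)
Output shape: (10, 27797)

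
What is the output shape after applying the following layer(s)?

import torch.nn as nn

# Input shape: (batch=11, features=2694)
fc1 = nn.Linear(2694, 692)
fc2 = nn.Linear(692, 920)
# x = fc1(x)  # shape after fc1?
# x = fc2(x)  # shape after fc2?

Input shape: (11, 2694)
  -> after fc1: (11, 692)
Output shape: (11, 920)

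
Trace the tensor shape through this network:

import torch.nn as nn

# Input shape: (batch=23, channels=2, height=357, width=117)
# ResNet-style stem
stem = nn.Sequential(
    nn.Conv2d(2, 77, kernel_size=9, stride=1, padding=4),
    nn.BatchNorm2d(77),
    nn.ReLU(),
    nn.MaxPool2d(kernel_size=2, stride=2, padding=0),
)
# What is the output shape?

Input shape: (23, 2, 357, 117)
  -> after Conv2d 9x9 stride=1: (23, 77, 357, 117)
Output shape: (23, 77, 178, 58)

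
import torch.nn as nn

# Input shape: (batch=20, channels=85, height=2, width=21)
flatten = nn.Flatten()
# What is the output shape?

Input shape: (20, 85, 2, 21)
Output shape: (20, 3570)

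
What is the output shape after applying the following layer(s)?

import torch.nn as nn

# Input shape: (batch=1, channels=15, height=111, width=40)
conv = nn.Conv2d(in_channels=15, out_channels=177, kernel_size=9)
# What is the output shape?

Input shape: (1, 15, 111, 40)
Output shape: (1, 177, 103, 32)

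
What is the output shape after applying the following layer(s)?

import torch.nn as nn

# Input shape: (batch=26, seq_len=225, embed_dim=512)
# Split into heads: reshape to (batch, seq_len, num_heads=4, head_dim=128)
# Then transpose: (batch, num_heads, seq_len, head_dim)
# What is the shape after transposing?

Input shape: (26, 225, 512)
  -> after reshape: (26, 225, 4, 128)
Output shape: (26, 4, 225, 128)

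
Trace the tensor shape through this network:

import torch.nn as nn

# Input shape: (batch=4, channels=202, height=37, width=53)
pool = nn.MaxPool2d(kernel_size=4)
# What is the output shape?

Input shape: (4, 202, 37, 53)
Output shape: (4, 202, 9, 13)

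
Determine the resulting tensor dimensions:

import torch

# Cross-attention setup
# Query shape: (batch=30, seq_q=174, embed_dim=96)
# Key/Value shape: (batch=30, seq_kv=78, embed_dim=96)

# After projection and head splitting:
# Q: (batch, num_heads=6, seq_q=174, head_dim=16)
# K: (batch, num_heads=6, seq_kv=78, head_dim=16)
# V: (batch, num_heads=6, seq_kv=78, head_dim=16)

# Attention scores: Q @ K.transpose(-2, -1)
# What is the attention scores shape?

Input shape: (30, 174, 96)
Output shape: (30, 6, 174, 78)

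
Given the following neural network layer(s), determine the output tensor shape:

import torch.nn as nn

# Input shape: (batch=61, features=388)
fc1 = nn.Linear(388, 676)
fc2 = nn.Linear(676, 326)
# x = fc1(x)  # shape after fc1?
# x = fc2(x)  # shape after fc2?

Input shape: (61, 388)
  -> after fc1: (61, 676)
Output shape: (61, 326)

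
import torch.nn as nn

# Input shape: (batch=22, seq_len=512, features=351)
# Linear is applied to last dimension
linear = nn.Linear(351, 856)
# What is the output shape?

Input shape: (22, 512, 351)
Output shape: (22, 512, 856)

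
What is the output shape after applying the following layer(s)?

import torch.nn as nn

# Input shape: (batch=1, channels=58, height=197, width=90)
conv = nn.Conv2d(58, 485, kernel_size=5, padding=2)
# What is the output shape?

Input shape: (1, 58, 197, 90)
Output shape: (1, 485, 197, 90)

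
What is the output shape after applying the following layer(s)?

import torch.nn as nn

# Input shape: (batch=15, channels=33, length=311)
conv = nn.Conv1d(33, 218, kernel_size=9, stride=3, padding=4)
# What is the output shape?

Input shape: (15, 33, 311)
Output shape: (15, 218, 104)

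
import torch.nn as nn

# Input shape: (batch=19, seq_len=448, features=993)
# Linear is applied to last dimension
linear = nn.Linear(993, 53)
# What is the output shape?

Input shape: (19, 448, 993)
Output shape: (19, 448, 53)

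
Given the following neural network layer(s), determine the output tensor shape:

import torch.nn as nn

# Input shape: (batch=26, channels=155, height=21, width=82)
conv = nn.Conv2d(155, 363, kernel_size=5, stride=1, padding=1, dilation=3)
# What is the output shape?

Input shape: (26, 155, 21, 82)
Output shape: (26, 363, 11, 72)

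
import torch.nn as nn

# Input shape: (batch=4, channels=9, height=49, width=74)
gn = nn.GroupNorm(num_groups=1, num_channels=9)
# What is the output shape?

Input shape: (4, 9, 49, 74)
Output shape: (4, 9, 49, 74)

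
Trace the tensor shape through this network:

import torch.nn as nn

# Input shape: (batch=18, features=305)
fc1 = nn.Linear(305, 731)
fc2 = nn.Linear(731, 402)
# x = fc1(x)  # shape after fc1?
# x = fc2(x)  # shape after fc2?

Input shape: (18, 305)
  -> after fc1: (18, 731)
Output shape: (18, 402)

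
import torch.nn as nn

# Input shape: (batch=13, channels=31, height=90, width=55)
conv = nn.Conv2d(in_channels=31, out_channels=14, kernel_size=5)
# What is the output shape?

Input shape: (13, 31, 90, 55)
Output shape: (13, 14, 86, 51)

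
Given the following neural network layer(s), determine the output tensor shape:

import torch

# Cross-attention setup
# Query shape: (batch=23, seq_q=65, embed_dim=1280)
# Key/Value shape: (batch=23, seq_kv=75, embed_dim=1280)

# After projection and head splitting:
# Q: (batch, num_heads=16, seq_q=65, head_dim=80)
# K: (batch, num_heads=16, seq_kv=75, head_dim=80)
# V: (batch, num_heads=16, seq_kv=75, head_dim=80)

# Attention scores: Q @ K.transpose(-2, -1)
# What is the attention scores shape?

Input shape: (23, 65, 1280)
Output shape: (23, 16, 65, 75)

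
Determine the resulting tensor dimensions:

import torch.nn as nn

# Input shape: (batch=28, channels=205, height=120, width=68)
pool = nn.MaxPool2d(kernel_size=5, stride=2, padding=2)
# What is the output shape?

Input shape: (28, 205, 120, 68)
Output shape: (28, 205, 60, 34)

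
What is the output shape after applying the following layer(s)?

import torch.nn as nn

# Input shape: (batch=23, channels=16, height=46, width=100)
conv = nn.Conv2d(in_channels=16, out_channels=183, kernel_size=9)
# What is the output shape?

Input shape: (23, 16, 46, 100)
Output shape: (23, 183, 38, 92)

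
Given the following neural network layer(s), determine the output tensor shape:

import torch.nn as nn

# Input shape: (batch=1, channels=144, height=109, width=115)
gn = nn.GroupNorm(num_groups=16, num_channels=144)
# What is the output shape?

Input shape: (1, 144, 109, 115)
Output shape: (1, 144, 109, 115)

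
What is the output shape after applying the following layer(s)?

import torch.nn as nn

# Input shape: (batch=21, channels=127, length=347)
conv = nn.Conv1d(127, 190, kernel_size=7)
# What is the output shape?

Input shape: (21, 127, 347)
Output shape: (21, 190, 341)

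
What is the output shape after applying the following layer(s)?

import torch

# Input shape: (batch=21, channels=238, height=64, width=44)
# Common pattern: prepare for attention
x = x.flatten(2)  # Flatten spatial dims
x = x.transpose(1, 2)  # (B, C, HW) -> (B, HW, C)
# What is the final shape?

Input shape: (21, 238, 64, 44)
  -> after flatten(2): (21, 238, 2816)
Output shape: (21, 2816, 238)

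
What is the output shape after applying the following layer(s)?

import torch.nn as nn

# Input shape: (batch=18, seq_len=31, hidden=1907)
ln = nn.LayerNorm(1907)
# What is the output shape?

Input shape: (18, 31, 1907)
Output shape: (18, 31, 1907)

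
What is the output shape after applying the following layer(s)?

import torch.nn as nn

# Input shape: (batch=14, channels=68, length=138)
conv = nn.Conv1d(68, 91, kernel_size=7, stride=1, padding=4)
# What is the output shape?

Input shape: (14, 68, 138)
Output shape: (14, 91, 140)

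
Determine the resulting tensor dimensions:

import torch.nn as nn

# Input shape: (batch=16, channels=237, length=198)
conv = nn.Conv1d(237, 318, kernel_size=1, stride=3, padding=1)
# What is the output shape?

Input shape: (16, 237, 198)
Output shape: (16, 318, 67)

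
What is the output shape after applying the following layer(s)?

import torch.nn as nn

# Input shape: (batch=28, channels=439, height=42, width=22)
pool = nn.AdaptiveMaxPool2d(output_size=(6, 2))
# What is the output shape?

Input shape: (28, 439, 42, 22)
Output shape: (28, 439, 6, 2)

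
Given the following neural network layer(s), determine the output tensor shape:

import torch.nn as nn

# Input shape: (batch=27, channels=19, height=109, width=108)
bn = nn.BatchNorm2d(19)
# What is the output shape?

Input shape: (27, 19, 109, 108)
Output shape: (27, 19, 109, 108)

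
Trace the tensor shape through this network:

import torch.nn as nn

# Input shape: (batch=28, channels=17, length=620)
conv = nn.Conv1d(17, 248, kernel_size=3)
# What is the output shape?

Input shape: (28, 17, 620)
Output shape: (28, 248, 618)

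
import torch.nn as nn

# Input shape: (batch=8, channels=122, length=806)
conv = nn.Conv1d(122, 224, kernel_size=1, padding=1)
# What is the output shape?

Input shape: (8, 122, 806)
Output shape: (8, 224, 808)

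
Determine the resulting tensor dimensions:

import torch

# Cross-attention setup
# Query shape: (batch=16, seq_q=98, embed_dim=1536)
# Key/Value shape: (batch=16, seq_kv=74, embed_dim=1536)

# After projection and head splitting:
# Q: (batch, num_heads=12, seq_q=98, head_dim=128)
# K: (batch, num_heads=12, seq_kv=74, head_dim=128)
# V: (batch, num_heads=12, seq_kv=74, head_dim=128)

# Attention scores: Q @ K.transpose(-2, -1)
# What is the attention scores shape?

Input shape: (16, 98, 1536)
Output shape: (16, 12, 98, 74)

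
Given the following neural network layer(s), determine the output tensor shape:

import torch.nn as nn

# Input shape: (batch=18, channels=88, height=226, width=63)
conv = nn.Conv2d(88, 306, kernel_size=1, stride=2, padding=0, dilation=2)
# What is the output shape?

Input shape: (18, 88, 226, 63)
Output shape: (18, 306, 113, 32)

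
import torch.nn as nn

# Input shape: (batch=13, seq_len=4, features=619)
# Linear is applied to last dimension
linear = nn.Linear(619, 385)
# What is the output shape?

Input shape: (13, 4, 619)
Output shape: (13, 4, 385)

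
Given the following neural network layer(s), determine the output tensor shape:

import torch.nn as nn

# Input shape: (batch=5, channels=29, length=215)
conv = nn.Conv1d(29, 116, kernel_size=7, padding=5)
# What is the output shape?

Input shape: (5, 29, 215)
Output shape: (5, 116, 219)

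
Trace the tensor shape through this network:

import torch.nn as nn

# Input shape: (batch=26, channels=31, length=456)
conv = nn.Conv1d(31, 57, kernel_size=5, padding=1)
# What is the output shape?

Input shape: (26, 31, 456)
Output shape: (26, 57, 454)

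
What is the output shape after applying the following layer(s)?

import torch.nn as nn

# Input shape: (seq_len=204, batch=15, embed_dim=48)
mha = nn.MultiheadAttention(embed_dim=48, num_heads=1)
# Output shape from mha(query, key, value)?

Input shape: (204, 15, 48)
Output shape: (204, 15, 48)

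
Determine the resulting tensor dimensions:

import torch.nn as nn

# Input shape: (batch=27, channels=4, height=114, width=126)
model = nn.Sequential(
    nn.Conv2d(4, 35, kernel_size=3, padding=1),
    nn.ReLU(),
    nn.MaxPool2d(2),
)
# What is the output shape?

Input shape: (27, 4, 114, 126)
  -> after Conv2d: (27, 35, 114, 126)
  -> after ReLU: (27, 35, 114, 126)
Output shape: (27, 35, 57, 63)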